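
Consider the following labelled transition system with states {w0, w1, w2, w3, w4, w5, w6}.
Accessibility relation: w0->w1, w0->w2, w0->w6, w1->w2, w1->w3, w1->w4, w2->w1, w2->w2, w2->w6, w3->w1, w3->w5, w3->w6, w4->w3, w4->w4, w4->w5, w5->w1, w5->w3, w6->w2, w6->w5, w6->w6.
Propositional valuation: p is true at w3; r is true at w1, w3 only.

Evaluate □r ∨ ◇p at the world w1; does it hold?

Yes

At w1: □r is false, ◇p is true, so □r ∨ ◇p is true.
  At w1: □r requires r at every successor {w2, w3, w4}.
    r fails at w2, so □r is false at w1.
  At w1: ◇p requires p at some successor in {w2, w3, w4}.
    p holds at w3, so ◇p is true at w1.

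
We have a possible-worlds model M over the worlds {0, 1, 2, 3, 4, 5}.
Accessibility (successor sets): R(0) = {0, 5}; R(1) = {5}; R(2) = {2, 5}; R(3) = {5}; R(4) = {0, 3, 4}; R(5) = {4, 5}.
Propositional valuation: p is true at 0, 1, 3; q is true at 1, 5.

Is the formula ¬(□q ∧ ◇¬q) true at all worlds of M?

Yes

Let φ = ¬(□q ∧ ◇¬q). Evaluate φ at each world:
  0 (successors {0, 5}): φ is true.
  1 (successors {5}): φ is true.
  2 (successors {2, 5}): φ is true.
  3 (successors {5}): φ is true.
  4 (successors {0, 3, 4}): φ is true.
  5 (successors {4, 5}): φ is true.
For instance, at 1:
  At 1: □q ∧ ◇¬q is false, so ¬(□q ∧ ◇¬q) is true.
    At 1: □q is true, ◇¬q is false, so □q ∧ ◇¬q is false.
      At 1: □q requires q at every successor {5}.
        At 5: q is true.
      So □q is true at 1.
      At 1: ◇¬q requires ¬q at some successor in {5}.
        At 5: ¬q is false.
      So ◇¬q is false at 1.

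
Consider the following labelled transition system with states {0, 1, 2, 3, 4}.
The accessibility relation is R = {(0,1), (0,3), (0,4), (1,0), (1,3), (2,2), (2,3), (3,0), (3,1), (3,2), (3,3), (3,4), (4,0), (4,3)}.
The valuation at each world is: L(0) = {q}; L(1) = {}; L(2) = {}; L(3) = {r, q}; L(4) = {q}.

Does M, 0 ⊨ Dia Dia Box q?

Yes

At 0: Dia Dia Box q requires Dia Box q at some successor in {1, 3, 4}.
  Dia Box q holds at 3, so Dia Dia Box q is true at 0.
    At 3: Dia Box q requires Box q at some successor in {0, 1, 2, 3, 4}.
      Box q holds at 1, so Dia Box q is true at 3.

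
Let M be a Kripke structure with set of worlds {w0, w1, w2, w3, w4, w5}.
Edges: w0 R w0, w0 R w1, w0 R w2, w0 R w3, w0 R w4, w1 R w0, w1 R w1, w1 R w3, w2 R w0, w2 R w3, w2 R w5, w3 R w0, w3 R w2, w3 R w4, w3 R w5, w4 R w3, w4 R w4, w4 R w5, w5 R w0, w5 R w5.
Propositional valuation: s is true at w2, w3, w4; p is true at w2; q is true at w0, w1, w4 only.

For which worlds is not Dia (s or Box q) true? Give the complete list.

Recall that Box ψ holds at a world iff ψ holds at every accessible world, and Dia ψ holds iff ψ holds at some accessible world.
Let φ = not Dia (s or Box q). Evaluate φ at each world:
  w0 (successors {w0, w1, w2, w3, w4}): φ is false.
  w1 (successors {w0, w1, w3}): φ is false.
  w2 (successors {w0, w3, w5}): φ is false.
  w3 (successors {w0, w2, w4, w5}): φ is false.
  w4 (successors {w3, w4, w5}): φ is false.
  w5 (successors {w0, w5}): φ is true.
For instance, at w2:
  At w2: Dia (s or Box q) is true, so not Dia (s or Box q) is false.
    At w2: Dia (s or Box q) requires s or Box q at some successor in {w0, w3, w5}.
      s or Box q holds at w3, so Dia (s or Box q) is true at w2.
Satisfying worlds: {w5}

w5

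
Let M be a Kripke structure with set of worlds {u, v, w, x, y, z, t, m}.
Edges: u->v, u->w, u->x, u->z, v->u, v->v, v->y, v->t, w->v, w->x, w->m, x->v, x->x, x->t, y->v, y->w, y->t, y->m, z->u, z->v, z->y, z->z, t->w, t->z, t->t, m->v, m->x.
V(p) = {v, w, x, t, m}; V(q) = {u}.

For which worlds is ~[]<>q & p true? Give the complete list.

Let φ = ~[]<>q & p. Evaluate φ at each world:
  u (successors {v, w, x, z}): φ is false.
  v (successors {u, v, y, t}): φ is true.
  w (successors {v, x, m}): φ is true.
  x (successors {v, x, t}): φ is true.
  y (successors {v, w, t, m}): φ is false.
  z (successors {u, v, y, z}): φ is false.
  t (successors {w, z, t}): φ is true.
  m (successors {v, x}): φ is true.
For instance, at z:
  At z: ~[]<>q is true, p is false, so ~[]<>q & p is false.
    At z: []<>q is false, so ~[]<>q is true.
      At z: []<>q requires <>q at every successor {u, v, y, z}.
        <>q fails at u, so []<>q is false at z.
Satisfying worlds: {v, w, x, t, m}

v, w, x, t, m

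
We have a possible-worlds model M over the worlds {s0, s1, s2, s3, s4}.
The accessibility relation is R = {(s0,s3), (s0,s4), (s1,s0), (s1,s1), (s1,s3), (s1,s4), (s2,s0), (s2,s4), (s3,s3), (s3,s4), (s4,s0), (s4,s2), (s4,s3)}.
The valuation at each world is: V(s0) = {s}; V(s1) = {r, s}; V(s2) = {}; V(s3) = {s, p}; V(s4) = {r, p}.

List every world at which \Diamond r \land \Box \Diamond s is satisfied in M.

Let φ = \Diamond r \land \Box \Diamond s. Evaluate φ at each world:
  s0 (successors {s3, s4}): φ is true.
  s1 (successors {s0, s1, s3, s4}): φ is true.
  s2 (successors {s0, s4}): φ is true.
  s3 (successors {s3, s4}): φ is true.
  s4 (successors {s0, s2, s3}): φ is false.
For instance, at s4:
  At s4: \Diamond r is false, \Box \Diamond s is true, so \Diamond r \land \Box \Diamond s is false.
    At s4: \Diamond r requires r at some successor in {s0, s2, s3}.
      At s0: r is false.
      At s2: r is false.
      At s3: r is false.
    So \Diamond r is false at s4.
    At s4: \Box \Diamond s requires \Diamond s at every successor {s0, s2, s3}.
      At s0: \Diamond s is true.
      At s2: \Diamond s is true.
      At s3: \Diamond s is true.
    So \Box \Diamond s is true at s4.
Satisfying worlds: {s0, s1, s2, s3}

s0, s1, s2, s3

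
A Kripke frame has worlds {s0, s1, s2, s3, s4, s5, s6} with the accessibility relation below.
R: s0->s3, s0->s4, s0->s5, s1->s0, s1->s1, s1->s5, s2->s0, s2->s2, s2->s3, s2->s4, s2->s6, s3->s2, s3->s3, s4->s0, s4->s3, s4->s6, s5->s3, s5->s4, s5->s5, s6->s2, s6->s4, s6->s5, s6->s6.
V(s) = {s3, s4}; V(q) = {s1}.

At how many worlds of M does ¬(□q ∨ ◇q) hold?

6

Let φ = ¬(□q ∨ ◇q). Evaluate φ at each world:
  s0 (successors {s3, s4, s5}): φ is true.
  s1 (successors {s0, s1, s5}): φ is false.
  s2 (successors {s0, s2, s3, s4, s6}): φ is true.
  s3 (successors {s2, s3}): φ is true.
  s4 (successors {s0, s3, s6}): φ is true.
  s5 (successors {s3, s4, s5}): φ is true.
  s6 (successors {s2, s4, s5, s6}): φ is true.
For instance, at s2:
  At s2: □q ∨ ◇q is false, so ¬(□q ∨ ◇q) is true.
    At s2: □q is false, ◇q is false, so □q ∨ ◇q is false.
      At s2: □q requires q at every successor {s0, s2, s3, s4, s6}.
        q fails at s0, so □q is false at s2.
      At s2: ◇q requires q at some successor in {s0, s2, s3, s4, s6}.
        At s0: q is false.
        At s2: q is false.
        At s3: q is false.
        At s4: q is false.
        At s6: q is false.
      So ◇q is false at s2.
Satisfying worlds: {s0, s2, s3, s4, s5, s6}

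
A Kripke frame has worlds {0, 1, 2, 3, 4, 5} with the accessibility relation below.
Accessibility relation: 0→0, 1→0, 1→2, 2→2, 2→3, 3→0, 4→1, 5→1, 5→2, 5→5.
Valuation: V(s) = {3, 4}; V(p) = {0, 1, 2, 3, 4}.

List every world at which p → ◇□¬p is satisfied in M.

5

Recall that □ψ holds at a world iff ψ holds at every accessible world, and ◇ψ holds iff ψ holds at some accessible world.
Let φ = p → ◇□¬p. Evaluate φ at each world:
  0 (successors {0}): φ is false.
  1 (successors {0, 2}): φ is false.
  2 (successors {2, 3}): φ is false.
  3 (successors {0}): φ is false.
  4 (successors {1}): φ is false.
  5 (successors {1, 2, 5}): φ is true.
For instance, at 1:
  At 1: p is true, ◇□¬p is false, so p → ◇□¬p is false.
    At 1: ◇□¬p requires □¬p at some successor in {0, 2}.
      At 0: □¬p is false.
      At 2: □¬p is false.
    So ◇□¬p is false at 1.
Satisfying worlds: {5}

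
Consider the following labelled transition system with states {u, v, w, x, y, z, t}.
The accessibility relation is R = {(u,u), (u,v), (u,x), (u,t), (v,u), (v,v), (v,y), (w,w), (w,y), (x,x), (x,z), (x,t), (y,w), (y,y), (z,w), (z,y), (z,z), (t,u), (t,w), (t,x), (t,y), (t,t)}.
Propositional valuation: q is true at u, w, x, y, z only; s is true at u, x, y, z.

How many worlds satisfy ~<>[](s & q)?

Let φ = ~<>[](s & q). Evaluate φ at each world:
  u (successors {u, v, x, t}): φ is true.
  v (successors {u, v, y}): φ is true.
  w (successors {w, y}): φ is true.
  x (successors {x, z, t}): φ is true.
  y (successors {w, y}): φ is true.
  z (successors {w, y, z}): φ is true.
  t (successors {u, w, x, y, t}): φ is true.
For instance, at x:
  At x: <>[](s & q) is false, so ~<>[](s & q) is true.
    At x: <>[](s & q) requires [](s & q) at some successor in {x, z, t}.
      At x: [](s & q) is false.
      At z: [](s & q) is false.
      At t: [](s & q) is false.
    So <>[](s & q) is false at x.
Satisfying worlds: {u, v, w, x, y, z, t}

7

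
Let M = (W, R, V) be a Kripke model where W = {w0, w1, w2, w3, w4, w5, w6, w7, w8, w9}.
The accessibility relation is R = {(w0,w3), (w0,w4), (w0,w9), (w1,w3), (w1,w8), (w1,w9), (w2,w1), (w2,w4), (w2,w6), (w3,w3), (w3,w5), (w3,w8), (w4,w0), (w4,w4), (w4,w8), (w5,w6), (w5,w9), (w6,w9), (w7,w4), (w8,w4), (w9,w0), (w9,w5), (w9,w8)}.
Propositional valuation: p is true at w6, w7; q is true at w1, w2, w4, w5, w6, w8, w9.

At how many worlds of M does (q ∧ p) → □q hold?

Let φ = (q ∧ p) → □q. Evaluate φ at each world:
  w0 (successors {w3, w4, w9}): φ is true.
  w1 (successors {w3, w8, w9}): φ is true.
  w2 (successors {w1, w4, w6}): φ is true.
  w3 (successors {w3, w5, w8}): φ is true.
  w4 (successors {w0, w4, w8}): φ is true.
  w5 (successors {w6, w9}): φ is true.
  w6 (successors {w9}): φ is true.
  w7 (successors {w4}): φ is true.
  w8 (successors {w4}): φ is true.
  w9 (successors {w0, w5, w8}): φ is true.
For instance, at w8:
  At w8: q ∧ p is false, □q is true, so (q ∧ p) → □q is true.
    At w8: □q requires q at every successor {w4}.
      At w4: q is true.
    So □q is true at w8.
Satisfying worlds: {w0, w1, w2, w3, w4, w5, w6, w7, w8, w9}

10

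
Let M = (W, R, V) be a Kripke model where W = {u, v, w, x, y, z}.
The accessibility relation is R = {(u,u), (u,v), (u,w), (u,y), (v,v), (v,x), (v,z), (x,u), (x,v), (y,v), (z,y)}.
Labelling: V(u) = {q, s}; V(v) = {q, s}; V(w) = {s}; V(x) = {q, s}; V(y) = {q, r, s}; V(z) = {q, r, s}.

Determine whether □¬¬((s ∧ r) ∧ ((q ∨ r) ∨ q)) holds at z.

At z: □¬¬((s ∧ r) ∧ ((q ∨ r) ∨ q)) requires ¬¬((s ∧ r) ∧ ((q ∨ r) ∨ q)) at every successor {y}.
  At y: ¬¬((s ∧ r) ∧ ((q ∨ r) ∨ q)) is true.
So □¬¬((s ∧ r) ∧ ((q ∨ r) ∨ q)) is true at z.

Yes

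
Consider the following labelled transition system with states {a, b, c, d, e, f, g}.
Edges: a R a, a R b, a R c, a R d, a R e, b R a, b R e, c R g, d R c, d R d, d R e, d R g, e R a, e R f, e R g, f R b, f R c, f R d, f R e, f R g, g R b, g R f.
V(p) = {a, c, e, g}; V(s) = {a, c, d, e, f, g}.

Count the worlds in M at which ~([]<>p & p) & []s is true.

Let φ = ~([]<>p & p) & []s. Evaluate φ at each world:
  a (successors {a, b, c, d, e}): φ is false.
  b (successors {a, e}): φ is true.
  c (successors {g}): φ is true.
  d (successors {c, d, e, g}): φ is true.
  e (successors {a, f, g}): φ is true.
  f (successors {b, c, d, e, g}): φ is false.
  g (successors {b, f}): φ is false.
For instance, at g:
  At g: ~([]<>p & p) is false, []s is false, so ~([]<>p & p) & []s is false.
    At g: []<>p & p is true, so ~([]<>p & p) is false.
      At g: []<>p is true, p is true, so []<>p & p is true.
    At g: []s requires s at every successor {b, f}.
      s fails at b, so []s is false at g.
Satisfying worlds: {b, c, d, e}

4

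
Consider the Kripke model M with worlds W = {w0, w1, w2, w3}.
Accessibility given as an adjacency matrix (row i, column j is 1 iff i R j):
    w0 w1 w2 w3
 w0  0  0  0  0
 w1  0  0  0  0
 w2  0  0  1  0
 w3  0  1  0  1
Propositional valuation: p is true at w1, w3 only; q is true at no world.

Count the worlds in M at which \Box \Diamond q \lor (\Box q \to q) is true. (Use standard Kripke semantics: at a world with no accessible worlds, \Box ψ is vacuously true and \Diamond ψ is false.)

4

Let φ = \Box \Diamond q \lor (\Box q \to q). Evaluate φ at each world:
  w0 (successors ∅): φ is true.
  w1 (successors ∅): φ is true.
  w2 (successors {w2}): φ is true.
  w3 (successors {w1, w3}): φ is true.
For instance, at w2:
  At w2: \Box \Diamond q is false, \Box q \to q is true, so \Box \Diamond q \lor (\Box q \to q) is true.
    At w2: \Box \Diamond q requires \Diamond q at every successor {w2}.
      \Diamond q fails at w2, so \Box \Diamond q is false at w2.
    At w2: \Box q is false, q is false, so \Box q \to q is true.
      At w2: \Box q requires q at every successor {w2}.
        q fails at w2, so \Box q is false at w2.
Satisfying worlds: {w0, w1, w2, w3}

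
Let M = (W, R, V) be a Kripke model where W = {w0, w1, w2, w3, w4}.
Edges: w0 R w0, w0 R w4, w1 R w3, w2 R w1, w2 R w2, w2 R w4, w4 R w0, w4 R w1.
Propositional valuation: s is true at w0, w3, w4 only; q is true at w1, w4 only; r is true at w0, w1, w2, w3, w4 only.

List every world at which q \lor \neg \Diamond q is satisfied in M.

w1, w3, w4

Let φ = q \lor \neg \Diamond q. Evaluate φ at each world:
  w0 (successors {w0, w4}): φ is false.
  w1 (successors {w3}): φ is true.
  w2 (successors {w1, w2, w4}): φ is false.
  w3 (successors ∅): φ is true.
  w4 (successors {w0, w1}): φ is true.
For instance, at w2:
  At w2: q is false, \neg \Diamond q is false, so q \lor \neg \Diamond q is false.
    At w2: \Diamond q is true, so \neg \Diamond q is false.
      At w2: \Diamond q requires q at some successor in {w1, w2, w4}.
        q holds at w1, so \Diamond q is true at w2.
Satisfying worlds: {w1, w3, w4}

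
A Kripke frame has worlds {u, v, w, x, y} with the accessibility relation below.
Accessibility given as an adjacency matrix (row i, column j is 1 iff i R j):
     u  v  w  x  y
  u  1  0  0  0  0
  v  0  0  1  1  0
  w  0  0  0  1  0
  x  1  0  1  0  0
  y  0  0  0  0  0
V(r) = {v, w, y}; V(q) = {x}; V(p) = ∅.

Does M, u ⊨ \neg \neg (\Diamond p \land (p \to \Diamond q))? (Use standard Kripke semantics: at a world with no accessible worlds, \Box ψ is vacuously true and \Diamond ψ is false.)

No

At u: \neg (\Diamond p \land (p \to \Diamond q)) is true, so \neg \neg (\Diamond p \land (p \to \Diamond q)) is false.
  At u: \Diamond p \land (p \to \Diamond q) is false, so \neg (\Diamond p \land (p \to \Diamond q)) is true.
    At u: \Diamond p is false, p \to \Diamond q is true, so \Diamond p \land (p \to \Diamond q) is false.
      At u: \Diamond p requires p at some successor in {u}.
        At u: p is false.
      So \Diamond p is false at u.
      At u: p is false, \Diamond q is false, so p \to \Diamond q is true.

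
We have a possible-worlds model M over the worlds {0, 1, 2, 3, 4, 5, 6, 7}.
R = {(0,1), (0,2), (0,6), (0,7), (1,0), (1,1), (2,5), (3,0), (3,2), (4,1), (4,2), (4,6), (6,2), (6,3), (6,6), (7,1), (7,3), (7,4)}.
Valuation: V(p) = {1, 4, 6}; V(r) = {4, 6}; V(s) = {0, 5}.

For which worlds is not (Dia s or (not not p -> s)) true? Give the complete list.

Let φ = not (Dia s or (not not p -> s)). Evaluate φ at each world:
  0 (successors {1, 2, 6, 7}): φ is false.
  1 (successors {0, 1}): φ is false.
  2 (successors {5}): φ is false.
  3 (successors {0, 2}): φ is false.
  4 (successors {1, 2, 6}): φ is true.
  5 (successors ∅): φ is false.
  6 (successors {2, 3, 6}): φ is true.
  7 (successors {1, 3, 4}): φ is false.
For instance, at 2:
  At 2: Dia s or (not not p -> s) is true, so not (Dia s or (not not p -> s)) is false.
    At 2: Dia s is true, not not p -> s is true, so Dia s or (not not p -> s) is true.
      At 2: Dia s requires s at some successor in {5}.
        s holds at 5, so Dia s is true at 2.
Satisfying worlds: {4, 6}

4, 6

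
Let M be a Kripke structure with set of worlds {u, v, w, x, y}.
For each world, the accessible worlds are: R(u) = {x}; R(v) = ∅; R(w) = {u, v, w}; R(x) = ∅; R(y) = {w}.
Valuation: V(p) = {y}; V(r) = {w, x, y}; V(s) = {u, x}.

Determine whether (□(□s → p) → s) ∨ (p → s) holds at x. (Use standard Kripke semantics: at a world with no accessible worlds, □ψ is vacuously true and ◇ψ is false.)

Yes

Recall that □ψ holds at a world iff ψ holds at every accessible world, and ◇ψ holds iff ψ holds at some accessible world.
At x: □(□s → p) → s is true, p → s is true, so (□(□s → p) → s) ∨ (p → s) is true.
  At x: □(□s → p) is true, s is true, so □(□s → p) → s is true.
    At x: no accessible worlds, so □(□s → p) holds vacuously.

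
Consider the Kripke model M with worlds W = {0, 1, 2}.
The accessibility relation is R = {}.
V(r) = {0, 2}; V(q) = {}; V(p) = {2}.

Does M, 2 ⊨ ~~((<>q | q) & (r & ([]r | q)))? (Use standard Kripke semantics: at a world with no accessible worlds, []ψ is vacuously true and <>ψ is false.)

No

At 2: ~((<>q | q) & (r & ([]r | q))) is true, so ~~((<>q | q) & (r & ([]r | q))) is false.
  At 2: (<>q | q) & (r & ([]r | q)) is false, so ~((<>q | q) & (r & ([]r | q))) is true.
    At 2: <>q | q is false, r & ([]r | q) is true, so (<>q | q) & (r & ([]r | q)) is false.
      At 2: <>q is false, q is false, so <>q | q is false.
      At 2: r is true, []r | q is true, so r & ([]r | q) is true.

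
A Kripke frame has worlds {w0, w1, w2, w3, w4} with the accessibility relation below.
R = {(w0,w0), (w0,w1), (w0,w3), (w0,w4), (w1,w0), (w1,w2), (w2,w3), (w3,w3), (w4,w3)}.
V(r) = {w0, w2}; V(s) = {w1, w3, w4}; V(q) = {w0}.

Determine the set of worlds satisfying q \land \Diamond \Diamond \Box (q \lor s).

Let φ = q \land \Diamond \Diamond \Box (q \lor s). Evaluate φ at each world:
  w0 (successors {w0, w1, w3, w4}): φ is true.
  w1 (successors {w0, w2}): φ is false.
  w2 (successors {w3}): φ is false.
  w3 (successors {w3}): φ is false.
  w4 (successors {w3}): φ is false.
For instance, at w2:
  At w2: q is false, \Diamond \Diamond \Box (q \lor s) is true, so q \land \Diamond \Diamond \Box (q \lor s) is false.
    At w2: \Diamond \Diamond \Box (q \lor s) requires \Diamond \Box (q \lor s) at some successor in {w3}.
      \Diamond \Box (q \lor s) holds at w3, so \Diamond \Diamond \Box (q \lor s) is true at w2.
Satisfying worlds: {w0}

w0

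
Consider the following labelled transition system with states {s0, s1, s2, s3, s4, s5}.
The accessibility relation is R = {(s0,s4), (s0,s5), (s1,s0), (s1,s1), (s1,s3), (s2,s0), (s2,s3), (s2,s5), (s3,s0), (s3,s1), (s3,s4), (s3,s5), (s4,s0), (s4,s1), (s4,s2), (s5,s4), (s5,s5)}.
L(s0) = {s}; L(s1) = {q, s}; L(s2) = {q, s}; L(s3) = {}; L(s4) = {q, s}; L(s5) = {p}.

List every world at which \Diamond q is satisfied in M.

Let φ = \Diamond q. Evaluate φ at each world:
  s0 (successors {s4, s5}): φ is true.
  s1 (successors {s0, s1, s3}): φ is true.
  s2 (successors {s0, s3, s5}): φ is false.
  s3 (successors {s0, s1, s4, s5}): φ is true.
  s4 (successors {s0, s1, s2}): φ is true.
  s5 (successors {s4, s5}): φ is true.
For instance, at s3:
  At s3: \Diamond q requires q at some successor in {s0, s1, s4, s5}.
    q holds at s1, so \Diamond q is true at s3.
Satisfying worlds: {s0, s1, s3, s4, s5}

s0, s1, s3, s4, s5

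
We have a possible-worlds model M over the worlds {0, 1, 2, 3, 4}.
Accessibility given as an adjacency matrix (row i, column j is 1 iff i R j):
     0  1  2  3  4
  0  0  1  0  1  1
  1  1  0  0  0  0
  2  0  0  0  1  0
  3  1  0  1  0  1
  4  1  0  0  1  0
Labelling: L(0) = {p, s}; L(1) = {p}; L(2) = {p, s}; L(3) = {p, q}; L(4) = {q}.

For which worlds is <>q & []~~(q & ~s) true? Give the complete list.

Let φ = <>q & []~~(q & ~s). Evaluate φ at each world:
  0 (successors {1, 3, 4}): φ is false.
  1 (successors {0}): φ is false.
  2 (successors {3}): φ is true.
  3 (successors {0, 2, 4}): φ is false.
  4 (successors {0, 3}): φ is false.
For instance, at 3:
  At 3: <>q is true, []~~(q & ~s) is false, so <>q & []~~(q & ~s) is false.
    At 3: <>q requires q at some successor in {0, 2, 4}.
      q holds at 4, so <>q is true at 3.
    At 3: []~~(q & ~s) requires ~~(q & ~s) at every successor {0, 2, 4}.
      ~~(q & ~s) fails at 0, so []~~(q & ~s) is false at 3.
Satisfying worlds: {2}

2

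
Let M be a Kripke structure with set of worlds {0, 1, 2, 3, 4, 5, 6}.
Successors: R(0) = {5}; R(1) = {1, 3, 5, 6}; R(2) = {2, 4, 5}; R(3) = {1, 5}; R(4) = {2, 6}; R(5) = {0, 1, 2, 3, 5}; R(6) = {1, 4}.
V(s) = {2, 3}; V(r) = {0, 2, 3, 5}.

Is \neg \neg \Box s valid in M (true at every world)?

Let φ = \neg \neg \Box s. Evaluate φ at each world:
  0 (successors {5}): φ is false.
  1 (successors {1, 3, 5, 6}): φ is false.
  2 (successors {2, 4, 5}): φ is false.
  3 (successors {1, 5}): φ is false.
  4 (successors {2, 6}): φ is false.
  5 (successors {0, 1, 2, 3, 5}): φ is false.
  6 (successors {1, 4}): φ is false.
Detail at 0 (counterexample):
  At 0: \neg \Box s is true, so \neg \neg \Box s is false.
    At 0: \Box s is false, so \neg \Box s is true.
      At 0: \Box s requires s at every successor {5}.
        s fails at 5, so \Box s is false at 0.

No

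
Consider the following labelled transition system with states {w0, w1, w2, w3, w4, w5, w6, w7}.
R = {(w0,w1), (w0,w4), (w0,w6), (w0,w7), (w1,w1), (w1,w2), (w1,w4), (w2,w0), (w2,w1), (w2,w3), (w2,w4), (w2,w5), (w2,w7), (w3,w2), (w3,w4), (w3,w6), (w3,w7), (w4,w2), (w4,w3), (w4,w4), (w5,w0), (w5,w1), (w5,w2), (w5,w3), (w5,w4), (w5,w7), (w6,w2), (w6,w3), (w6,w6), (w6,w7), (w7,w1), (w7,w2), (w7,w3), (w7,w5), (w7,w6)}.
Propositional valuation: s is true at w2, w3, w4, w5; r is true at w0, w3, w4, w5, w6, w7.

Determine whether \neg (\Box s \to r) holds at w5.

At w5: \Box s \to r is true, so \neg (\Box s \to r) is false.
  At w5: \Box s is false, r is true, so \Box s \to r is true.
    At w5: \Box s requires s at every successor {w0, w1, w2, w3, w4, w7}.
      s fails at w0, so \Box s is false at w5.

No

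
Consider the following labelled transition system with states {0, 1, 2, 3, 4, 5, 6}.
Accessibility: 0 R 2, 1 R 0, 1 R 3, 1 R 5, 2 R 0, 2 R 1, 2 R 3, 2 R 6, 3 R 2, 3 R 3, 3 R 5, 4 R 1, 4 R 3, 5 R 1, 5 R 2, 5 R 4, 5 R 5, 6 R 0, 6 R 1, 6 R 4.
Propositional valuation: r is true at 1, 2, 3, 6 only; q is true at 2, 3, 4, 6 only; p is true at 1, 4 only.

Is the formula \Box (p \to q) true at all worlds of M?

No

Let φ = \Box (p \to q). Evaluate φ at each world:
  0 (successors {2}): φ is true.
  1 (successors {0, 3, 5}): φ is true.
  2 (successors {0, 1, 3, 6}): φ is false.
  3 (successors {2, 3, 5}): φ is true.
  4 (successors {1, 3}): φ is false.
  5 (successors {1, 2, 4, 5}): φ is false.
  6 (successors {0, 1, 4}): φ is false.
Detail at 2 (counterexample):
  At 2: \Box (p \to q) requires p \to q at every successor {0, 1, 3, 6}.
    p \to q fails at 1, so \Box (p \to q) is false at 2.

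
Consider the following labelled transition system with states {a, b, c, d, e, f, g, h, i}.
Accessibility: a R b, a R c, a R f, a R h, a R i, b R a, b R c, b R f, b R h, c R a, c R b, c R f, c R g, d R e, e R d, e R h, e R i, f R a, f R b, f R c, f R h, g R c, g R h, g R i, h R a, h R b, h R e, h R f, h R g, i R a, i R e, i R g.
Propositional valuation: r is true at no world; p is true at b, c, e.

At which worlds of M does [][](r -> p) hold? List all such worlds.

a, b, c, d, e, f, g, h, i

Recall that []ψ holds at a world iff ψ holds at every accessible world, and <>ψ holds iff ψ holds at some accessible world.
Let φ = [][](r -> p). Evaluate φ at each world:
  a (successors {b, c, f, h, i}): φ is true.
  b (successors {a, c, f, h}): φ is true.
  c (successors {a, b, f, g}): φ is true.
  d (successors {e}): φ is true.
  e (successors {d, h, i}): φ is true.
  f (successors {a, b, c, h}): φ is true.
  g (successors {c, h, i}): φ is true.
  h (successors {a, b, e, f, g}): φ is true.
  i (successors {a, e, g}): φ is true.
For instance, at e:
  At e: [][](r -> p) requires [](r -> p) at every successor {d, h, i}.
      At d: [](r -> p) requires r -> p at every successor {e}.
        At e: r -> p is true.
      So [](r -> p) is true at d.
      At h: [](r -> p) requires r -> p at every successor {a, b, e, f, g}.
        At a: r -> p is true.
        At b: r -> p is true.
        At e: r -> p is true.
        At f: r -> p is true.
        At g: r -> p is true.
      So [](r -> p) is true at h.
      At i: [](r -> p) requires r -> p at every successor {a, e, g}.
        At a: r -> p is true.
        At e: r -> p is true.
        At g: r -> p is true.
      So [](r -> p) is true at i.
  So [][](r -> p) is true at e.
Satisfying worlds: {a, b, c, d, e, f, g, h, i}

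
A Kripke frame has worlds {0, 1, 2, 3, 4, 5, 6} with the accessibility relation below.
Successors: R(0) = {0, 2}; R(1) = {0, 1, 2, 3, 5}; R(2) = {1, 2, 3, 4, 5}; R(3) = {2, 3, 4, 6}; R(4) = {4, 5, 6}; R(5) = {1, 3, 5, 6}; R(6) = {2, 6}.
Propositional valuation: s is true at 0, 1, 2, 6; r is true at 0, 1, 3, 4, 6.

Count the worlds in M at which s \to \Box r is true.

Recall that \Box ψ holds at a world iff ψ holds at every accessible world, and \Diamond ψ holds iff ψ holds at some accessible world.
Let φ = s \to \Box r. Evaluate φ at each world:
  0 (successors {0, 2}): φ is false.
  1 (successors {0, 1, 2, 3, 5}): φ is false.
  2 (successors {1, 2, 3, 4, 5}): φ is false.
  3 (successors {2, 3, 4, 6}): φ is true.
  4 (successors {4, 5, 6}): φ is true.
  5 (successors {1, 3, 5, 6}): φ is true.
  6 (successors {2, 6}): φ is false.
For instance, at 6:
  At 6: s is true, \Box r is false, so s \to \Box r is false.
    At 6: \Box r requires r at every successor {2, 6}.
      r fails at 2, so \Box r is false at 6.
Satisfying worlds: {3, 4, 5}

3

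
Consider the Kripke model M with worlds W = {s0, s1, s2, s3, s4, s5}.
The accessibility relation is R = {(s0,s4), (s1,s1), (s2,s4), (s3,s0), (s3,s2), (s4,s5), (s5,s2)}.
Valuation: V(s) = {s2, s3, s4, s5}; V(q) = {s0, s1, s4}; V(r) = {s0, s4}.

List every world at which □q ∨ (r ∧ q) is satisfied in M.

s0, s1, s2, s4

Recall that □ψ holds at a world iff ψ holds at every accessible world, and ◇ψ holds iff ψ holds at some accessible world.
Let φ = □q ∨ (r ∧ q). Evaluate φ at each world:
  s0 (successors {s4}): φ is true.
  s1 (successors {s1}): φ is true.
  s2 (successors {s4}): φ is true.
  s3 (successors {s0, s2}): φ is false.
  s4 (successors {s5}): φ is true.
  s5 (successors {s2}): φ is false.
For instance, at s5:
  At s5: □q is false, r ∧ q is false, so □q ∨ (r ∧ q) is false.
    At s5: □q requires q at every successor {s2}.
      q fails at s2, so □q is false at s5.
Satisfying worlds: {s0, s1, s2, s4}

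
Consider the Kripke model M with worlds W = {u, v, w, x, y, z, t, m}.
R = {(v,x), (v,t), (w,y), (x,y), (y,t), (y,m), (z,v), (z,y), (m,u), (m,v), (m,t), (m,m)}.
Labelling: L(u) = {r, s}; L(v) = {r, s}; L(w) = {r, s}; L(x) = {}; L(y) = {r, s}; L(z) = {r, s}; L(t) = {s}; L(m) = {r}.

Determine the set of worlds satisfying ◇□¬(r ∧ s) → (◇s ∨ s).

Let φ = ◇□¬(r ∧ s) → (◇s ∨ s). Evaluate φ at each world:
  u (successors ∅): φ is true.
  v (successors {x, t}): φ is true.
  w (successors {y}): φ is true.
  x (successors {y}): φ is true.
  y (successors {t, m}): φ is true.
  z (successors {v, y}): φ is true.
  t (successors ∅): φ is true.
  m (successors {u, v, t, m}): φ is true.
For instance, at m:
  At m: ◇□¬(r ∧ s) is true, ◇s ∨ s is true, so ◇□¬(r ∧ s) → (◇s ∨ s) is true.
    At m: ◇□¬(r ∧ s) requires □¬(r ∧ s) at some successor in {u, v, t, m}.
      □¬(r ∧ s) holds at u, so ◇□¬(r ∧ s) is true at m.
    At m: ◇s is true, s is false, so ◇s ∨ s is true.
      At m: ◇s requires s at some successor in {u, v, t, m}.
        s holds at u, so ◇s is true at m.
Satisfying worlds: {u, v, w, x, y, z, t, m}

u, v, w, x, y, z, t, m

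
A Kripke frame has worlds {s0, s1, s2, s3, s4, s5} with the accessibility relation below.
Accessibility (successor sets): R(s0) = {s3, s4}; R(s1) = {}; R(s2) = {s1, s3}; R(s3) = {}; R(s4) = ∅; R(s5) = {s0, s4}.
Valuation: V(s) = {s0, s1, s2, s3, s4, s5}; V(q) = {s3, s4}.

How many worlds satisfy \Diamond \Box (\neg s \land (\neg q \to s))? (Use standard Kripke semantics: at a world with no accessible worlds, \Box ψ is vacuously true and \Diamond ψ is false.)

Let φ = \Diamond \Box (\neg s \land (\neg q \to s)). Evaluate φ at each world:
  s0 (successors {s3, s4}): φ is true.
  s1 (successors ∅): φ is false.
  s2 (successors {s1, s3}): φ is true.
  s3 (successors ∅): φ is false.
  s4 (successors ∅): φ is false.
  s5 (successors {s0, s4}): φ is true.
For instance, at s2:
  At s2: \Diamond \Box (\neg s \land (\neg q \to s)) requires \Box (\neg s \land (\neg q \to s)) at some successor in {s1, s3}.
    \Box (\neg s \land (\neg q \to s)) holds at s1, so \Diamond \Box (\neg s \land (\neg q \to s)) is true at s2.
      At s1: no accessible worlds, so \Box (\neg s \land (\neg q \to s)) holds vacuously.
Satisfying worlds: {s0, s2, s5}

3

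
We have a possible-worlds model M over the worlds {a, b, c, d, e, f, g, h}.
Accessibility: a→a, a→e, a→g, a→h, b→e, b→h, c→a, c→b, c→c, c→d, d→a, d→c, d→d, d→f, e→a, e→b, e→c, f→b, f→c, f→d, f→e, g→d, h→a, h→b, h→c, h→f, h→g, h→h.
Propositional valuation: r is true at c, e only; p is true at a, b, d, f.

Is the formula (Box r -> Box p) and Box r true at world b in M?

No

At b: Box r -> Box p is true, Box r is false, so (Box r -> Box p) and Box r is false.
  At b: Box r is false, Box p is false, so Box r -> Box p is true.
    At b: Box r requires r at every successor {e, h}.
      r fails at h, so Box r is false at b.
    At b: Box p requires p at every successor {e, h}.
      p fails at e, so Box p is false at b.
  At b: Box r requires r at every successor {e, h}.
    r fails at h, so Box r is false at b.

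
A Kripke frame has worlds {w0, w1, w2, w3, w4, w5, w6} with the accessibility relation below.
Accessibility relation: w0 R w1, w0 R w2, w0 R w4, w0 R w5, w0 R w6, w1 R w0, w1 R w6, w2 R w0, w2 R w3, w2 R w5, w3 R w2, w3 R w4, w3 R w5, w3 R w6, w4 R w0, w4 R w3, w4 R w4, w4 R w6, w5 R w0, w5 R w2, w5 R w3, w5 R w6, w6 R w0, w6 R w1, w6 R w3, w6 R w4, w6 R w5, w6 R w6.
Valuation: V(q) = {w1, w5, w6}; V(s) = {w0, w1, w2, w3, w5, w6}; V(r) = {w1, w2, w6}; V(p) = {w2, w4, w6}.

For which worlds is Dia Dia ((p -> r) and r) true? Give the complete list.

Let φ = Dia Dia ((p -> r) and r). Evaluate φ at each world:
  w0 (successors {w1, w2, w4, w5, w6}): φ is true.
  w1 (successors {w0, w6}): φ is true.
  w2 (successors {w0, w3, w5}): φ is true.
  w3 (successors {w2, w4, w5, w6}): φ is true.
  w4 (successors {w0, w3, w4, w6}): φ is true.
  w5 (successors {w0, w2, w3, w6}): φ is true.
  w6 (successors {w0, w1, w3, w4, w5, w6}): φ is true.
For instance, at w2:
  At w2: Dia Dia ((p -> r) and r) requires Dia ((p -> r) and r) at some successor in {w0, w3, w5}.
    Dia ((p -> r) and r) holds at w0, so Dia Dia ((p -> r) and r) is true at w2.
      At w0: Dia ((p -> r) and r) requires (p -> r) and r at some successor in {w1, w2, w4, w5, w6}.
        (p -> r) and r holds at w1, so Dia ((p -> r) and r) is true at w0.
Satisfying worlds: {w0, w1, w2, w3, w4, w5, w6}

w0, w1, w2, w3, w4, w5, w6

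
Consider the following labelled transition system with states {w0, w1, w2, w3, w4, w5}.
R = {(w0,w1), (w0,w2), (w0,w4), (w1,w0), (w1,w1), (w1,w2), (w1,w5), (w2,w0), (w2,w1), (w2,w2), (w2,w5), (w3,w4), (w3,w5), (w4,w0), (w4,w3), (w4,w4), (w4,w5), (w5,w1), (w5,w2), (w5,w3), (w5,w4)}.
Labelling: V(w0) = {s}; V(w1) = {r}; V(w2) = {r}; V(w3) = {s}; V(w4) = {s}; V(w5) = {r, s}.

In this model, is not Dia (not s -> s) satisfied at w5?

At w5: Dia (not s -> s) is true, so not Dia (not s -> s) is false.
  At w5: Dia (not s -> s) requires not s -> s at some successor in {w1, w2, w3, w4}.
    not s -> s holds at w3, so Dia (not s -> s) is true at w5.

No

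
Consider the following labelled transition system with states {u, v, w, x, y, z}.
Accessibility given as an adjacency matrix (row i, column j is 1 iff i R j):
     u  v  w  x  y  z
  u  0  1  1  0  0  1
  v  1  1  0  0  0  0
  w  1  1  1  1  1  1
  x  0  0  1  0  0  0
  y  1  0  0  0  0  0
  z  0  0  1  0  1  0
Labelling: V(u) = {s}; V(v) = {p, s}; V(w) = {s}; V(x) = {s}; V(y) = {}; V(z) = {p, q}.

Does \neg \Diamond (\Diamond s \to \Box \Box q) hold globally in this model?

Yes

Let φ = \neg \Diamond (\Diamond s \to \Box \Box q). Evaluate φ at each world:
  u (successors {v, w, z}): φ is true.
  v (successors {u, v}): φ is true.
  w (successors {u, v, w, x, y, z}): φ is true.
  x (successors {w}): φ is true.
  y (successors {u}): φ is true.
  z (successors {w, y}): φ is true.
For instance, at u:
  At u: \Diamond (\Diamond s \to \Box \Box q) is false, so \neg \Diamond (\Diamond s \to \Box \Box q) is true.
    At u: \Diamond (\Diamond s \to \Box \Box q) requires \Diamond s \to \Box \Box q at some successor in {v, w, z}.
      At v: \Diamond s \to \Box \Box q is false.
      At w: \Diamond s \to \Box \Box q is false.
      At z: \Diamond s \to \Box \Box q is false.
    So \Diamond (\Diamond s \to \Box \Box q) is false at u.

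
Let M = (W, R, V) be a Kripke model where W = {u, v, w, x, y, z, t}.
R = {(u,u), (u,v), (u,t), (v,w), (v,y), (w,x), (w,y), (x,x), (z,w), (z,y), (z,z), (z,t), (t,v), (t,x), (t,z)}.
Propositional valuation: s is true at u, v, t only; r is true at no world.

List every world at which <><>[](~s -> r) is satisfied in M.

Recall that []ψ holds at a world iff ψ holds at every accessible world, and <>ψ holds iff ψ holds at some accessible world.
Let φ = <><>[](~s -> r). Evaluate φ at each world:
  u (successors {u, v, t}): φ is true.
  v (successors {w, y}): φ is true.
  w (successors {x, y}): φ is false.
  x (successors {x}): φ is false.
  y (successors ∅): φ is false.
  z (successors {w, y, z, t}): φ is true.
  t (successors {v, x, z}): φ is true.
For instance, at z:
  At z: <><>[](~s -> r) requires <>[](~s -> r) at some successor in {w, y, z, t}.
    <>[](~s -> r) holds at w, so <><>[](~s -> r) is true at z.
      At w: <>[](~s -> r) requires [](~s -> r) at some successor in {x, y}.
        [](~s -> r) holds at y, so <>[](~s -> r) is true at w.
Satisfying worlds: {u, v, z, t}

u, v, z, t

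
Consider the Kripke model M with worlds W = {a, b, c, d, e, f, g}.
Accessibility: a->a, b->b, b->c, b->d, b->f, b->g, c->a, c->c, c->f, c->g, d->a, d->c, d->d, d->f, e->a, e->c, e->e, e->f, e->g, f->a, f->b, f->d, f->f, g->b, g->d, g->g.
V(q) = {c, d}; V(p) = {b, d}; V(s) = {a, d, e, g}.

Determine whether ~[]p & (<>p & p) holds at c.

At c: ~[]p is true, <>p & p is false, so ~[]p & (<>p & p) is false.
  At c: []p is false, so ~[]p is true.
    At c: []p requires p at every successor {a, c, f, g}.
      p fails at a, so []p is false at c.
  At c: <>p is false, p is false, so <>p & p is false.
    At c: <>p requires p at some successor in {a, c, f, g}.
      At a: p is false.
      At c: p is false.
      At f: p is false.
      At g: p is false.
    So <>p is false at c.

No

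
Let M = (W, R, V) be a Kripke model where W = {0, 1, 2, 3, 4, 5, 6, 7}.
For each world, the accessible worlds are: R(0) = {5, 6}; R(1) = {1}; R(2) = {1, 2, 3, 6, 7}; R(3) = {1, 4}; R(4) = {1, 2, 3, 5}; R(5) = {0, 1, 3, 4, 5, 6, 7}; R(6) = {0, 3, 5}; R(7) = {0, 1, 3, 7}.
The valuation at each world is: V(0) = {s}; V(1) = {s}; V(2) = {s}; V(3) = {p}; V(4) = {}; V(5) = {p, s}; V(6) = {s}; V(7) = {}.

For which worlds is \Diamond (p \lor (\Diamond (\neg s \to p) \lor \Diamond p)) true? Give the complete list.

0, 1, 2, 3, 4, 5, 6, 7

Recall that \Diamond ψ holds at a world iff ψ holds at some accessible world.
Let φ = \Diamond (p \lor (\Diamond (\neg s \to p) \lor \Diamond p)). Evaluate φ at each world:
  0 (successors {5, 6}): φ is true.
  1 (successors {1}): φ is true.
  2 (successors {1, 2, 3, 6, 7}): φ is true.
  3 (successors {1, 4}): φ is true.
  4 (successors {1, 2, 3, 5}): φ is true.
  5 (successors {0, 1, 3, 4, 5, 6, 7}): φ is true.
  6 (successors {0, 3, 5}): φ is true.
  7 (successors {0, 1, 3, 7}): φ is true.
For instance, at 3:
  At 3: \Diamond (p \lor (\Diamond (\neg s \to p) \lor \Diamond p)) requires p \lor (\Diamond (\neg s \to p) \lor \Diamond p) at some successor in {1, 4}.
    p \lor (\Diamond (\neg s \to p) \lor \Diamond p) holds at 1, so \Diamond (p \lor (\Diamond (\neg s \to p) \lor \Diamond p)) is true at 3.
      At 1: p is false, \Diamond (\neg s \to p) \lor \Diamond p is true, so p \lor (\Diamond (\neg s \to p) \lor \Diamond p) is true.
Satisfying worlds: {0, 1, 2, 3, 4, 5, 6, 7}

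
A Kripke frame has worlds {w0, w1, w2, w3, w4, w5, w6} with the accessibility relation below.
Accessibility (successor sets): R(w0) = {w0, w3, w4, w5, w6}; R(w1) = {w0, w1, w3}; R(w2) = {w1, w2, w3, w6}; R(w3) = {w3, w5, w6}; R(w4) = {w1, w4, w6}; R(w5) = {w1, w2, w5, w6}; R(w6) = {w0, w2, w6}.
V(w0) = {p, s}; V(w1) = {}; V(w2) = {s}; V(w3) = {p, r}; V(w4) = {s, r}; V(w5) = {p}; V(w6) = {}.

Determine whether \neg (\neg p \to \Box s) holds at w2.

Yes

At w2: \neg p \to \Box s is false, so \neg (\neg p \to \Box s) is true.
  At w2: \neg p is true, \Box s is false, so \neg p \to \Box s is false.
    At w2: \Box s requires s at every successor {w1, w2, w3, w6}.
      s fails at w1, so \Box s is false at w2.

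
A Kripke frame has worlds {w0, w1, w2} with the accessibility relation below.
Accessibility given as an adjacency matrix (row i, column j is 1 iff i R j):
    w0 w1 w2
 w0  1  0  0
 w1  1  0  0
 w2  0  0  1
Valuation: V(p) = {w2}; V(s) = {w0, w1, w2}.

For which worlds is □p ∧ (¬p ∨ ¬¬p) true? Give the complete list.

w2

Let φ = □p ∧ (¬p ∨ ¬¬p). Evaluate φ at each world:
  w0 (successors {w0}): φ is false.
  w1 (successors {w0}): φ is false.
  w2 (successors {w2}): φ is true.
For instance, at w2:
  At w2: □p is true, ¬p ∨ ¬¬p is true, so □p ∧ (¬p ∨ ¬¬p) is true.
    At w2: □p requires p at every successor {w2}.
      At w2: p is true.
    So □p is true at w2.
Satisfying worlds: {w2}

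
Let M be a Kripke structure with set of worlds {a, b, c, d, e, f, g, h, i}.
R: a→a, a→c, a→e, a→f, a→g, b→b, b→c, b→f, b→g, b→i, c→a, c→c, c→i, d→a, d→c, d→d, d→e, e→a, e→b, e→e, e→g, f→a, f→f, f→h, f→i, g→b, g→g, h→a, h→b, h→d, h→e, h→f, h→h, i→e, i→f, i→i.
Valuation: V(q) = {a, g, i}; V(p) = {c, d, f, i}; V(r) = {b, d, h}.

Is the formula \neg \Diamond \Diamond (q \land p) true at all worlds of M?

No

Recall that \Diamond ψ holds at a world iff ψ holds at some accessible world.
Let φ = \neg \Diamond \Diamond (q \land p). Evaluate φ at each world:
  a (successors {a, c, e, f, g}): φ is false.
  b (successors {b, c, f, g, i}): φ is false.
  c (successors {a, c, i}): φ is false.
  d (successors {a, c, d, e}): φ is false.
  e (successors {a, b, e, g}): φ is false.
  f (successors {a, f, h, i}): φ is false.
  g (successors {b, g}): φ is false.
  h (successors {a, b, d, e, f, h}): φ is false.
  i (successors {e, f, i}): φ is false.
Detail at a (counterexample):
  At a: \Diamond \Diamond (q \land p) is true, so \neg \Diamond \Diamond (q \land p) is false.
    At a: \Diamond \Diamond (q \land p) requires \Diamond (q \land p) at some successor in {a, c, e, f, g}.
      \Diamond (q \land p) holds at c, so \Diamond \Diamond (q \land p) is true at a.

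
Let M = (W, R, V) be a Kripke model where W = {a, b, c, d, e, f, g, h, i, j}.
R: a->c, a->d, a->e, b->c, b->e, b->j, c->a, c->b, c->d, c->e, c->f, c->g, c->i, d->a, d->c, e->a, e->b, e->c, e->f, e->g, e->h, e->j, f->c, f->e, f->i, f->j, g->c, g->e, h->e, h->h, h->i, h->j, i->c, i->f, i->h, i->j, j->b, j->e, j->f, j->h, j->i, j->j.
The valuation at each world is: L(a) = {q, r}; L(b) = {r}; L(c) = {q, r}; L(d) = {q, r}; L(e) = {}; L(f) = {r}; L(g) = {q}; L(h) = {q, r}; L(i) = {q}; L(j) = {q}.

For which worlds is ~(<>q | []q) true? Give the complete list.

Let φ = ~(<>q | []q). Evaluate φ at each world:
  a (successors {c, d, e}): φ is false.
  b (successors {c, e, j}): φ is false.
  c (successors {a, b, d, e, f, g, i}): φ is false.
  d (successors {a, c}): φ is false.
  e (successors {a, b, c, f, g, h, j}): φ is false.
  f (successors {c, e, i, j}): φ is false.
  g (successors {c, e}): φ is false.
  h (successors {e, h, i, j}): φ is false.
  i (successors {c, f, h, j}): φ is false.
  j (successors {b, e, f, h, i, j}): φ is false.
For instance, at j:
  At j: <>q | []q is true, so ~(<>q | []q) is false.
    At j: <>q is true, []q is false, so <>q | []q is true.
      At j: <>q requires q at some successor in {b, e, f, h, i, j}.
        q holds at h, so <>q is true at j.
      At j: []q requires q at every successor {b, e, f, h, i, j}.
        q fails at b, so []q is false at j.
Satisfying worlds: none.

none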